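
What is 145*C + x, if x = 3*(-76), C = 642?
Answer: 92862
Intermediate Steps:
x = -228
145*C + x = 145*642 - 228 = 93090 - 228 = 92862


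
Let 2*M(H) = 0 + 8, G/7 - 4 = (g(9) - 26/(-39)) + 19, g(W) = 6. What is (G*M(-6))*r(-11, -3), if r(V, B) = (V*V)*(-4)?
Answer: -1206128/3 ≈ -4.0204e+5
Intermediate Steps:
G = 623/3 (G = 28 + 7*((6 - 26/(-39)) + 19) = 28 + 7*((6 - 26*(-1/39)) + 19) = 28 + 7*((6 + 2/3) + 19) = 28 + 7*(20/3 + 19) = 28 + 7*(77/3) = 28 + 539/3 = 623/3 ≈ 207.67)
r(V, B) = -4*V**2 (r(V, B) = V**2*(-4) = -4*V**2)
M(H) = 4 (M(H) = (0 + 8)/2 = (1/2)*8 = 4)
(G*M(-6))*r(-11, -3) = ((623/3)*4)*(-4*(-11)**2) = 2492*(-4*121)/3 = (2492/3)*(-484) = -1206128/3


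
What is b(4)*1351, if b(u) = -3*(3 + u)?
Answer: -28371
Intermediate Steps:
b(u) = -9 - 3*u
b(4)*1351 = (-9 - 3*4)*1351 = (-9 - 12)*1351 = -21*1351 = -28371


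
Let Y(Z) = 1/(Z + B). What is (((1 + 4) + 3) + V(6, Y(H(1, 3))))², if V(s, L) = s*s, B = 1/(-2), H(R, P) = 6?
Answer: 1936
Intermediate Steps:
B = -½ ≈ -0.50000
Y(Z) = 1/(-½ + Z) (Y(Z) = 1/(Z - ½) = 1/(-½ + Z))
V(s, L) = s²
(((1 + 4) + 3) + V(6, Y(H(1, 3))))² = (((1 + 4) + 3) + 6²)² = ((5 + 3) + 36)² = (8 + 36)² = 44² = 1936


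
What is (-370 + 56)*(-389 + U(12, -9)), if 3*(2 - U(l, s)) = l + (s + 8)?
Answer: 368008/3 ≈ 1.2267e+5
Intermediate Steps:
U(l, s) = -⅔ - l/3 - s/3 (U(l, s) = 2 - (l + (s + 8))/3 = 2 - (l + (8 + s))/3 = 2 - (8 + l + s)/3 = 2 + (-8/3 - l/3 - s/3) = -⅔ - l/3 - s/3)
(-370 + 56)*(-389 + U(12, -9)) = (-370 + 56)*(-389 + (-⅔ - ⅓*12 - ⅓*(-9))) = -314*(-389 + (-⅔ - 4 + 3)) = -314*(-389 - 5/3) = -314*(-1172/3) = 368008/3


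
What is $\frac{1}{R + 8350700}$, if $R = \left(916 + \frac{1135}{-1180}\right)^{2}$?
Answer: $\frac{55696}{511734557801} \approx 1.0884 \cdot 10^{-7}$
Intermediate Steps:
$R = \frac{46633970601}{55696}$ ($R = \left(916 + 1135 \left(- \frac{1}{1180}\right)\right)^{2} = \left(916 - \frac{227}{236}\right)^{2} = \left(\frac{215949}{236}\right)^{2} = \frac{46633970601}{55696} \approx 8.373 \cdot 10^{5}$)
$\frac{1}{R + 8350700} = \frac{1}{\frac{46633970601}{55696} + 8350700} = \frac{1}{\frac{511734557801}{55696}} = \frac{55696}{511734557801}$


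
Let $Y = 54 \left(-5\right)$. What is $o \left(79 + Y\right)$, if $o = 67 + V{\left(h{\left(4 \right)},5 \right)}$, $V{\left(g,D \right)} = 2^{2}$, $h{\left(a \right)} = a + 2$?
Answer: $-13561$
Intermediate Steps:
$h{\left(a \right)} = 2 + a$
$V{\left(g,D \right)} = 4$
$Y = -270$
$o = 71$ ($o = 67 + 4 = 71$)
$o \left(79 + Y\right) = 71 \left(79 - 270\right) = 71 \left(-191\right) = -13561$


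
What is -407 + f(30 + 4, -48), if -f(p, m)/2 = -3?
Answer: -401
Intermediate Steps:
f(p, m) = 6 (f(p, m) = -2*(-3) = 6)
-407 + f(30 + 4, -48) = -407 + 6 = -401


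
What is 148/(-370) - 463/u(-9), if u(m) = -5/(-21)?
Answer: -1945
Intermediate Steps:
u(m) = 5/21 (u(m) = -5*(-1/21) = 5/21)
148/(-370) - 463/u(-9) = 148/(-370) - 463/5/21 = 148*(-1/370) - 463*21/5 = -2/5 - 9723/5 = -1945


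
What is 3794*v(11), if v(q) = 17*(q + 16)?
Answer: 1741446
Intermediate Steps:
v(q) = 272 + 17*q (v(q) = 17*(16 + q) = 272 + 17*q)
3794*v(11) = 3794*(272 + 17*11) = 3794*(272 + 187) = 3794*459 = 1741446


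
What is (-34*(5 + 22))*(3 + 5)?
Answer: -7344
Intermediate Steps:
(-34*(5 + 22))*(3 + 5) = -34*27*8 = -918*8 = -7344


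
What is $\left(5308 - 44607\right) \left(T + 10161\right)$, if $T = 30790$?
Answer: $-1609333349$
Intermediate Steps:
$\left(5308 - 44607\right) \left(T + 10161\right) = \left(5308 - 44607\right) \left(30790 + 10161\right) = \left(-39299\right) 40951 = -1609333349$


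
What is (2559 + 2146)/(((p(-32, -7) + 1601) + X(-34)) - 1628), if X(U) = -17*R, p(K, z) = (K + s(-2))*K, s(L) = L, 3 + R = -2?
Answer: 4705/1146 ≈ 4.1056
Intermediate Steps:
R = -5 (R = -3 - 2 = -5)
p(K, z) = K*(-2 + K) (p(K, z) = (K - 2)*K = (-2 + K)*K = K*(-2 + K))
X(U) = 85 (X(U) = -17*(-5) = 85)
(2559 + 2146)/(((p(-32, -7) + 1601) + X(-34)) - 1628) = (2559 + 2146)/(((-32*(-2 - 32) + 1601) + 85) - 1628) = 4705/(((-32*(-34) + 1601) + 85) - 1628) = 4705/(((1088 + 1601) + 85) - 1628) = 4705/((2689 + 85) - 1628) = 4705/(2774 - 1628) = 4705/1146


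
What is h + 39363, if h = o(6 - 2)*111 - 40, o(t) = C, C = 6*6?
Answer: 43319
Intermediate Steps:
C = 36
o(t) = 36
h = 3956 (h = 36*111 - 40 = 3996 - 40 = 3956)
h + 39363 = 3956 + 39363 = 43319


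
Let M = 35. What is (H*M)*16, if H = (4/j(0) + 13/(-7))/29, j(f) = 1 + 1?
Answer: 80/29 ≈ 2.7586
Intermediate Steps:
j(f) = 2
H = 1/203 (H = (4/2 + 13/(-7))/29 = (4*(1/2) + 13*(-1/7))*(1/29) = (2 - 13/7)*(1/29) = (1/7)*(1/29) = 1/203 ≈ 0.0049261)
(H*M)*16 = ((1/203)*35)*16 = (5/29)*16 = 80/29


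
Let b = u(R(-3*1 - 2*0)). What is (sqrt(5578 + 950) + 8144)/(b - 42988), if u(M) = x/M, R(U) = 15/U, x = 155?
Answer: -8144/43019 - 8*sqrt(102)/43019 ≈ -0.19119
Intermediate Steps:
u(M) = 155/M
b = -31 (b = 155/((15/(-3*1 - 2*0))) = 155/((15/(-3 + 0))) = 155/((15/(-3))) = 155/((15*(-1/3))) = 155/(-5) = 155*(-1/5) = -31)
(sqrt(5578 + 950) + 8144)/(b - 42988) = (sqrt(5578 + 950) + 8144)/(-31 - 42988) = (sqrt(6528) + 8144)/(-43019) = (8*sqrt(102) + 8144)*(-1/43019) = (8144 + 8*sqrt(102))*(-1/43019) = -8144/43019 - 8*sqrt(102)/43019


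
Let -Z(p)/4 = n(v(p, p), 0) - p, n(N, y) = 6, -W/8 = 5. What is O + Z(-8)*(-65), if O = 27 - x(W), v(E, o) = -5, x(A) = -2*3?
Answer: 3673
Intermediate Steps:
W = -40 (W = -8*5 = -40)
x(A) = -6
Z(p) = -24 + 4*p (Z(p) = -4*(6 - p) = -24 + 4*p)
O = 33 (O = 27 - 1*(-6) = 27 + 6 = 33)
O + Z(-8)*(-65) = 33 + (-24 + 4*(-8))*(-65) = 33 + (-24 - 32)*(-65) = 33 - 56*(-65) = 33 + 3640 = 3673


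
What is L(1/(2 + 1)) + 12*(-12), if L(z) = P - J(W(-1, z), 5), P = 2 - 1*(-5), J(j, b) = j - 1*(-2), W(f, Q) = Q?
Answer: -418/3 ≈ -139.33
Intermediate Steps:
J(j, b) = 2 + j (J(j, b) = j + 2 = 2 + j)
P = 7 (P = 2 + 5 = 7)
L(z) = 5 - z (L(z) = 7 - (2 + z) = 7 + (-2 - z) = 5 - z)
L(1/(2 + 1)) + 12*(-12) = (5 - 1/(2 + 1)) + 12*(-12) = (5 - 1/3) - 144 = (5 - 1*⅓) - 144 = (5 - ⅓) - 144 = 14/3 - 144 = -418/3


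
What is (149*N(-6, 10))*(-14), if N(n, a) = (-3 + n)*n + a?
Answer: -133504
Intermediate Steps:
N(n, a) = a + n*(-3 + n) (N(n, a) = n*(-3 + n) + a = a + n*(-3 + n))
(149*N(-6, 10))*(-14) = (149*(10 + (-6)² - 3*(-6)))*(-14) = (149*(10 + 36 + 18))*(-14) = (149*64)*(-14) = 9536*(-14) = -133504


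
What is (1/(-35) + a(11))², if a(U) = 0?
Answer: 1/1225 ≈ 0.00081633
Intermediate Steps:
(1/(-35) + a(11))² = (1/(-35) + 0)² = (-1/35 + 0)² = (-1/35)² = 1/1225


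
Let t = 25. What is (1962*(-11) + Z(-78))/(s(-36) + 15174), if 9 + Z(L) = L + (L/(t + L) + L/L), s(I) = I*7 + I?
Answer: -574163/394479 ≈ -1.4555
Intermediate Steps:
s(I) = 8*I (s(I) = 7*I + I = 8*I)
Z(L) = -8 + L + L/(25 + L) (Z(L) = -9 + (L + (L/(25 + L) + L/L)) = -9 + (L + (L/(25 + L) + 1)) = -9 + (L + (1 + L/(25 + L))) = -9 + (1 + L + L/(25 + L)) = -8 + L + L/(25 + L))
(1962*(-11) + Z(-78))/(s(-36) + 15174) = (1962*(-11) + (-200 + (-78)² + 18*(-78))/(25 - 78))/(8*(-36) + 15174) = (-21582 + (-200 + 6084 - 1404)/(-53))/(-288 + 15174) = (-21582 - 1/53*4480)/14886 = (-21582 - 4480/53)*(1/14886) = -1148326/53*1/14886 = -574163/394479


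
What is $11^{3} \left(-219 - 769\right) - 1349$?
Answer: $-1316377$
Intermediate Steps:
$11^{3} \left(-219 - 769\right) - 1349 = 1331 \left(-988\right) - 1349 = -1315028 - 1349 = -1316377$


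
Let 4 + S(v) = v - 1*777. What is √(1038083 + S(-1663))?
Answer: 33*√951 ≈ 1017.7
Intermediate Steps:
S(v) = -781 + v (S(v) = -4 + (v - 1*777) = -4 + (v - 777) = -4 + (-777 + v) = -781 + v)
√(1038083 + S(-1663)) = √(1038083 + (-781 - 1663)) = √(1038083 - 2444) = √1035639 = 33*√951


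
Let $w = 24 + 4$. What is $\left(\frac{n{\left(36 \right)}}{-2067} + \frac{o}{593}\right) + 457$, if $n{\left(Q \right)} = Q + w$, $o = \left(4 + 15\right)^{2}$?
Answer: $\frac{560867302}{1225731} \approx 457.58$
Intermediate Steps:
$w = 28$
$o = 361$ ($o = 19^{2} = 361$)
$n{\left(Q \right)} = 28 + Q$ ($n{\left(Q \right)} = Q + 28 = 28 + Q$)
$\left(\frac{n{\left(36 \right)}}{-2067} + \frac{o}{593}\right) + 457 = \left(\frac{28 + 36}{-2067} + \frac{361}{593}\right) + 457 = \left(64 \left(- \frac{1}{2067}\right) + 361 \cdot \frac{1}{593}\right) + 457 = \left(- \frac{64}{2067} + \frac{361}{593}\right) + 457 = \frac{708235}{1225731} + 457 = \frac{560867302}{1225731}$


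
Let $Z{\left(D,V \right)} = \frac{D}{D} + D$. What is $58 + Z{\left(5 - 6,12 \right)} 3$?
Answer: $58$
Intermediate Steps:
$Z{\left(D,V \right)} = 1 + D$
$58 + Z{\left(5 - 6,12 \right)} 3 = 58 + \left(1 + \left(5 - 6\right)\right) 3 = 58 + \left(1 - 1\right) 3 = 58 + 0 \cdot 3 = 58 + 0 = 58$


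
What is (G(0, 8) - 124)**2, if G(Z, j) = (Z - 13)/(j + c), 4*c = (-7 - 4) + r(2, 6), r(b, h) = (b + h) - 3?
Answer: 15876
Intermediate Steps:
r(b, h) = -3 + b + h
c = -3/2 (c = ((-7 - 4) + (-3 + 2 + 6))/4 = (-11 + 5)/4 = (1/4)*(-6) = -3/2 ≈ -1.5000)
G(Z, j) = (-13 + Z)/(-3/2 + j) (G(Z, j) = (Z - 13)/(j - 3/2) = (-13 + Z)/(-3/2 + j))
(G(0, 8) - 124)**2 = (2*(-13 + 0)/(-3 + 2*8) - 124)**2 = (2*(-13)/(-3 + 16) - 124)**2 = (2*(-13)/13 - 124)**2 = (2*(1/13)*(-13) - 124)**2 = (-2 - 124)**2 = (-126)**2 = 15876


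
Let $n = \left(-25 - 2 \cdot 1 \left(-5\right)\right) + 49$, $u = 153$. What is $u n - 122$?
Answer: $5080$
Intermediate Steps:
$n = 34$ ($n = \left(-25 - -10\right) + 49 = \left(-25 + 10\right) + 49 = -15 + 49 = 34$)
$u n - 122 = 153 \cdot 34 - 122 = 5202 - 122 = 5080$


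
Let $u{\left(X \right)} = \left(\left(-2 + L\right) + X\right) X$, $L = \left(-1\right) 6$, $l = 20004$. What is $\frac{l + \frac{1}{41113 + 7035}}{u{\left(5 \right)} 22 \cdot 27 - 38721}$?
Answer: $- \frac{963152593}{2293337388} \approx -0.41998$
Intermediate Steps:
$L = -6$
$u{\left(X \right)} = X \left(-8 + X\right)$ ($u{\left(X \right)} = \left(\left(-2 - 6\right) + X\right) X = \left(-8 + X\right) X = X \left(-8 + X\right)$)
$\frac{l + \frac{1}{41113 + 7035}}{u{\left(5 \right)} 22 \cdot 27 - 38721} = \frac{20004 + \frac{1}{41113 + 7035}}{5 \left(-8 + 5\right) 22 \cdot 27 - 38721} = \frac{20004 + \frac{1}{48148}}{5 \left(-3\right) 22 \cdot 27 - 38721} = \frac{20004 + \frac{1}{48148}}{\left(-15\right) 22 \cdot 27 - 38721} = \frac{963152593}{48148 \left(\left(-330\right) 27 - 38721\right)} = \frac{963152593}{48148 \left(-8910 - 38721\right)} = \frac{963152593}{48148 \left(-47631\right)} = \frac{963152593}{48148} \left(- \frac{1}{47631}\right) = - \frac{963152593}{2293337388}$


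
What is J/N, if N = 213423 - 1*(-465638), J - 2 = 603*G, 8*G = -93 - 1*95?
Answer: -28337/1358122 ≈ -0.020865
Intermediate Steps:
G = -47/2 (G = (-93 - 1*95)/8 = (-93 - 95)/8 = (1/8)*(-188) = -47/2 ≈ -23.500)
J = -28337/2 (J = 2 + 603*(-47/2) = 2 - 28341/2 = -28337/2 ≈ -14169.)
N = 679061 (N = 213423 + 465638 = 679061)
J/N = -28337/2/679061 = -28337/2*1/679061 = -28337/1358122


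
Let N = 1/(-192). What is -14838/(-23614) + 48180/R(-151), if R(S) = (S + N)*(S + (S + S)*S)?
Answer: 9667246332297/15558802273301 ≈ 0.62134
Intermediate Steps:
N = -1/192 ≈ -0.0052083
R(S) = (-1/192 + S)*(S + 2*S²) (R(S) = (S - 1/192)*(S + (S + S)*S) = (-1/192 + S)*(S + (2*S)*S) = (-1/192 + S)*(S + 2*S²))
-14838/(-23614) + 48180/R(-151) = -14838/(-23614) + 48180/(((1/192)*(-151)*(-1 + 190*(-151) + 384*(-151)²))) = -14838*(-1/23614) + 48180/(((1/192)*(-151)*(-1 - 28690 + 384*22801))) = 7419/11807 + 48180/(((1/192)*(-151)*(-1 - 28690 + 8755584))) = 7419/11807 + 48180/(((1/192)*(-151)*8726893)) = 7419/11807 + 48180/(-1317760843/192) = 7419/11807 + 48180*(-192/1317760843) = 7419/11807 - 9250560/1317760843 = 9667246332297/15558802273301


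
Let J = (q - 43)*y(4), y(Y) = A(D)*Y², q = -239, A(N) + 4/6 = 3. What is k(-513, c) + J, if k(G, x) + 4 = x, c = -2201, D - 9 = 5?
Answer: -12733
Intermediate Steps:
D = 14 (D = 9 + 5 = 14)
A(N) = 7/3 (A(N) = -⅔ + 3 = 7/3)
y(Y) = 7*Y²/3
k(G, x) = -4 + x
J = -10528 (J = (-239 - 43)*((7/3)*4²) = -658*16 = -282*112/3 = -10528)
k(-513, c) + J = (-4 - 2201) - 10528 = -2205 - 10528 = -12733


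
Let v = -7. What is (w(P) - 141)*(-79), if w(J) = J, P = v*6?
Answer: 14457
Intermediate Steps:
P = -42 (P = -7*6 = -42)
(w(P) - 141)*(-79) = (-42 - 141)*(-79) = -183*(-79) = 14457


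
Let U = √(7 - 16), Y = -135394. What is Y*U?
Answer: -406182*I ≈ -4.0618e+5*I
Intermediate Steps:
U = 3*I (U = √(-9) = 3*I ≈ 3.0*I)
Y*U = -406182*I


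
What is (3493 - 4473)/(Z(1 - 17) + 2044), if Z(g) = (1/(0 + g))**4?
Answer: -12845056/26791117 ≈ -0.47945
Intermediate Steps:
Z(g) = g**(-4) (Z(g) = (1/g)**4 = g**(-4))
(3493 - 4473)/(Z(1 - 17) + 2044) = (3493 - 4473)/((1 - 17)**(-4) + 2044) = -980/((-16)**(-4) + 2044) = -980/(1/65536 + 2044) = -980/133955585/65536 = -980*65536/133955585 = -12845056/26791117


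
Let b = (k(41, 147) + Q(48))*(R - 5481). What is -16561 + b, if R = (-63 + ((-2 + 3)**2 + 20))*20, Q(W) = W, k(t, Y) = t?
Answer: -579130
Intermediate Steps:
R = -840 (R = (-63 + (1**2 + 20))*20 = (-63 + (1 + 20))*20 = (-63 + 21)*20 = -42*20 = -840)
b = -562569 (b = (41 + 48)*(-840 - 5481) = 89*(-6321) = -562569)
-16561 + b = -16561 - 562569 = -579130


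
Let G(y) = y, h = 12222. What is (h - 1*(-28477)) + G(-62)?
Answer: 40637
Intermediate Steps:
(h - 1*(-28477)) + G(-62) = (12222 - 1*(-28477)) - 62 = (12222 + 28477) - 62 = 40699 - 62 = 40637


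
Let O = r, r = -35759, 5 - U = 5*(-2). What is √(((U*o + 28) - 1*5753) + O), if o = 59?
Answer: 3*I*√4511 ≈ 201.49*I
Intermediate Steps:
U = 15 (U = 5 - 5*(-2) = 5 - 1*(-10) = 5 + 10 = 15)
O = -35759
√(((U*o + 28) - 1*5753) + O) = √(((15*59 + 28) - 1*5753) - 35759) = √(((885 + 28) - 5753) - 35759) = √((913 - 5753) - 35759) = √(-4840 - 35759) = √(-40599) = 3*I*√4511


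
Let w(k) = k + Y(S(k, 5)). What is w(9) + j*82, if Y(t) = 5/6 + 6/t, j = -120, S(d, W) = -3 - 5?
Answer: -117971/12 ≈ -9830.9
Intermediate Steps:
S(d, W) = -8
Y(t) = 5/6 + 6/t (Y(t) = 5*(1/6) + 6/t = 5/6 + 6/t)
w(k) = 1/12 + k (w(k) = k + (5/6 + 6/(-8)) = k + (5/6 + 6*(-1/8)) = k + (5/6 - 3/4) = k + 1/12 = 1/12 + k)
w(9) + j*82 = (1/12 + 9) - 120*82 = 109/12 - 9840 = -117971/12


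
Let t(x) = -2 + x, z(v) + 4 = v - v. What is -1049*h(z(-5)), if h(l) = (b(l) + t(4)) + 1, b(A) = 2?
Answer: -5245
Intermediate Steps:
z(v) = -4 (z(v) = -4 + (v - v) = -4 + 0 = -4)
h(l) = 5 (h(l) = (2 + (-2 + 4)) + 1 = (2 + 2) + 1 = 4 + 1 = 5)
-1049*h(z(-5)) = -1049*5 = -5245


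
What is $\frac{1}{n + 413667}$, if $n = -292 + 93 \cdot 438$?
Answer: $\frac{1}{454109} \approx 2.2021 \cdot 10^{-6}$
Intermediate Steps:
$n = 40442$ ($n = -292 + 40734 = 40442$)
$\frac{1}{n + 413667} = \frac{1}{40442 + 413667} = \frac{1}{454109}$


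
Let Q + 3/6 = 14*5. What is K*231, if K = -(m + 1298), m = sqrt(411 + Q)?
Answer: -299838 - 7161*sqrt(2)/2 ≈ -3.0490e+5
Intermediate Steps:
Q = 139/2 (Q = -1/2 + 14*5 = -1/2 + 70 = 139/2 ≈ 69.500)
m = 31*sqrt(2)/2 (m = sqrt(411 + 139/2) = sqrt(961/2) = 31*sqrt(2)/2 ≈ 21.920)
K = -1298 - 31*sqrt(2)/2 (K = -(31*sqrt(2)/2 + 1298) = -(1298 + 31*sqrt(2)/2) = -1298 - 31*sqrt(2)/2 ≈ -1319.9)
K*231 = (-1298 - 31*sqrt(2)/2)*231 = -299838 - 7161*sqrt(2)/2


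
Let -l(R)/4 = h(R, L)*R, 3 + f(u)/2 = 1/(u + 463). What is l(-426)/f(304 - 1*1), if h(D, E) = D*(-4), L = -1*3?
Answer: -1112084928/2297 ≈ -4.8415e+5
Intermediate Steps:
L = -3
h(D, E) = -4*D
f(u) = -6 + 2/(463 + u) (f(u) = -6 + 2/(u + 463) = -6 + 2/(463 + u))
l(R) = 16*R² (l(R) = -4*(-4*R)*R = -(-16)*R² = 16*R²)
l(-426)/f(304 - 1*1) = (16*(-426)²)/((2*(-1388 - 3*(304 - 1*1))/(463 + (304 - 1*1)))) = (16*181476)/((2*(-1388 - 3*(304 - 1))/(463 + (304 - 1)))) = 2903616/((2*(-1388 - 3*303)/(463 + 303))) = 2903616/((2*(-1388 - 909)/766)) = 2903616/((2*(1/766)*(-2297))) = 2903616/(-2297/383) = 2903616*(-383/2297) = -1112084928/2297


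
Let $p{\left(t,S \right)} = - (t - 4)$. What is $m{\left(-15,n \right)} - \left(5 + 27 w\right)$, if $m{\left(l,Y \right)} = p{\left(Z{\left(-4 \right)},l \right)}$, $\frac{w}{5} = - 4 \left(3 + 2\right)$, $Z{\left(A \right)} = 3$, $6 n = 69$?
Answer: $2696$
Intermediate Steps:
$n = \frac{23}{2}$ ($n = \frac{1}{6} \cdot 69 = \frac{23}{2} \approx 11.5$)
$w = -100$ ($w = 5 \left(- 4 \left(3 + 2\right)\right) = 5 \left(\left(-4\right) 5\right) = 5 \left(-20\right) = -100$)
$p{\left(t,S \right)} = 4 - t$ ($p{\left(t,S \right)} = - (-4 + t) = 4 - t$)
$m{\left(l,Y \right)} = 1$ ($m{\left(l,Y \right)} = 4 - 3 = 1$)
$m{\left(-15,n \right)} - \left(5 + 27 w\right) = 1 - -2695 = 1 + \left(-5 + 2700\right) = 1 + 2695 = 2696$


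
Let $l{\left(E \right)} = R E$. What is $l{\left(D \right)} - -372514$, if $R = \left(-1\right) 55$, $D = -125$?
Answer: $379389$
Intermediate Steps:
$R = -55$
$l{\left(E \right)} = - 55 E$
$l{\left(D \right)} - -372514 = \left(-55\right) \left(-125\right) - -372514 = 6875 + 372514 = 379389$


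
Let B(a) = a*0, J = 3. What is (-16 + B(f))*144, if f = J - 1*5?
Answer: -2304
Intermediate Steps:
f = -2 (f = 3 - 1*5 = 3 - 5 = -2)
B(a) = 0
(-16 + B(f))*144 = (-16 + 0)*144 = -16*144 = -2304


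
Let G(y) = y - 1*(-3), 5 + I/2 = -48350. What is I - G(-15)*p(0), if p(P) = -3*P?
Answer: -96710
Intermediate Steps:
I = -96710 (I = -10 + 2*(-48350) = -10 - 96700 = -96710)
G(y) = 3 + y (G(y) = y + 3 = 3 + y)
I - G(-15)*p(0) = -96710 - (3 - 15)*(-3*0) = -96710 - (-12)*0 = -96710 - 1*0 = -96710 + 0 = -96710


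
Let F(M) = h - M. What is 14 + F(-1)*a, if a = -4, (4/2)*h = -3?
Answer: 16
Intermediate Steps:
h = -3/2 (h = (1/2)*(-3) = -3/2 ≈ -1.5000)
F(M) = -3/2 - M
14 + F(-1)*a = 14 + (-3/2 - 1*(-1))*(-4) = 14 + (-3/2 + 1)*(-4) = 14 - 1/2*(-4) = 14 + 2 = 16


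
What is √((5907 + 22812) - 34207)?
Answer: 28*I*√7 ≈ 74.081*I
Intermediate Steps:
√((5907 + 22812) - 34207) = √(28719 - 34207) = √(-5488) = 28*I*√7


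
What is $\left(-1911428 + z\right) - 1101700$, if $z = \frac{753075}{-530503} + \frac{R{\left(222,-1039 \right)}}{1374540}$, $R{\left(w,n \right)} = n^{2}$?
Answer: $- \frac{70876327397149187}{23522503020} \approx -3.0131 \cdot 10^{6}$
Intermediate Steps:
$z = - \frac{14917502627}{23522503020}$ ($z = \frac{753075}{-530503} + \frac{\left(-1039\right)^{2}}{1374540} = 753075 \left(- \frac{1}{530503}\right) + 1079521 \cdot \frac{1}{1374540} = - \frac{753075}{530503} + \frac{1079521}{1374540} = - \frac{14917502627}{23522503020} \approx -0.63418$)
$\left(-1911428 + z\right) - 1101700 = \left(-1911428 - \frac{14917502627}{23522503020}\right) - 1101700 = - \frac{44961585820015187}{23522503020} - 1101700 = - \frac{70876327397149187}{23522503020}$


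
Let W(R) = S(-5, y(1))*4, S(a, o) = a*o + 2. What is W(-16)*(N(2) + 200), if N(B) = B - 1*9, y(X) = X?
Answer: -2316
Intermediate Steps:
S(a, o) = 2 + a*o
W(R) = -12 (W(R) = (2 - 5*1)*4 = (2 - 5)*4 = -3*4 = -12)
N(B) = -9 + B (N(B) = B - 9 = -9 + B)
W(-16)*(N(2) + 200) = -12*((-9 + 2) + 200) = -12*(-7 + 200) = -12*193 = -2316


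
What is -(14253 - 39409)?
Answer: 25156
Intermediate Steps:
-(14253 - 39409) = -1*(-25156) = 25156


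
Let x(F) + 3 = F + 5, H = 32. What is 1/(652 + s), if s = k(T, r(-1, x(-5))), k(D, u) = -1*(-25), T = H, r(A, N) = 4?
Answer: 1/677 ≈ 0.0014771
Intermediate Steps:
x(F) = 2 + F (x(F) = -3 + (F + 5) = -3 + (5 + F) = 2 + F)
T = 32
k(D, u) = 25
s = 25
1/(652 + s) = 1/(652 + 25) = 1/677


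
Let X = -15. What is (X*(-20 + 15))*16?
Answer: 1200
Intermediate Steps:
(X*(-20 + 15))*16 = -15*(-20 + 15)*16 = -15*(-5)*16 = 75*16 = 1200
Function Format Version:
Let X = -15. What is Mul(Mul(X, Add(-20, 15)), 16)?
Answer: 1200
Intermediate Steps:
Mul(Mul(X, Add(-20, 15)), 16) = Mul(Mul(-15, Add(-20, 15)), 16) = Mul(Mul(-15, -5), 16) = Mul(75, 16) = 1200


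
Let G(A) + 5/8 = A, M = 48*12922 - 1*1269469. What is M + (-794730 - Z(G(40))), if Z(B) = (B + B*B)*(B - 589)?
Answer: -291926051/512 ≈ -5.7017e+5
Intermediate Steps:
M = -649213 (M = 620256 - 1269469 = -649213)
G(A) = -5/8 + A
Z(B) = (-589 + B)*(B + B**2) (Z(B) = (B + B**2)*(-589 + B) = (-589 + B)*(B + B**2))
M + (-794730 - Z(G(40))) = -649213 + (-794730 - (-5/8 + 40)*(-589 + (-5/8 + 40)**2 - 588*(-5/8 + 40))) = -649213 + (-794730 - 315*(-589 + (315/8)**2 - 588*315/8)/8) = -649213 + (-794730 - 315*(-589 + 99225/64 - 46305/2)/8) = -649213 + (-794730 - 315*(-1420231)/(8*64)) = -649213 + (-794730 - 1*(-447372765/512)) = -649213 + (-794730 + 447372765/512) = -649213 + 40471005/512 = -291926051/512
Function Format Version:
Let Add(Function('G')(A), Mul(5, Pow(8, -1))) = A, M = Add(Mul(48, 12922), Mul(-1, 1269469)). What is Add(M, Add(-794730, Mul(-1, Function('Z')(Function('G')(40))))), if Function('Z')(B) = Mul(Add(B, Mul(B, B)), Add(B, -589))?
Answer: Rational(-291926051, 512) ≈ -5.7017e+5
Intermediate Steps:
M = -649213 (M = Add(620256, -1269469) = -649213)
Function('G')(A) = Add(Rational(-5, 8), A)
Function('Z')(B) = Mul(Add(-589, B), Add(B, Pow(B, 2))) (Function('Z')(B) = Mul(Add(B, Pow(B, 2)), Add(-589, B)) = Mul(Add(-589, B), Add(B, Pow(B, 2))))
Add(M, Add(-794730, Mul(-1, Function('Z')(Function('G')(40))))) = Add(-649213, Add(-794730, Mul(-1, Mul(Add(Rational(-5, 8), 40), Add(-589, Pow(Add(Rational(-5, 8), 40), 2), Mul(-588, Add(Rational(-5, 8), 40))))))) = Add(-649213, Add(-794730, Mul(-1, Mul(Rational(315, 8), Add(-589, Pow(Rational(315, 8), 2), Mul(-588, Rational(315, 8))))))) = Add(-649213, Add(-794730, Mul(-1, Mul(Rational(315, 8), Add(-589, Rational(99225, 64), Rational(-46305, 2)))))) = Add(-649213, Add(-794730, Mul(-1, Mul(Rational(315, 8), Rational(-1420231, 64))))) = Add(-649213, Add(-794730, Mul(-1, Rational(-447372765, 512)))) = Add(-649213, Add(-794730, Rational(447372765, 512))) = Add(-649213, Rational(40471005, 512)) = Rational(-291926051, 512)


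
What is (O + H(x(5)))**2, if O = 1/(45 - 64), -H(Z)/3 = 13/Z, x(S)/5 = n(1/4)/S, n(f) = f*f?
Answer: 140588449/361 ≈ 3.8944e+5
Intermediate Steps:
n(f) = f**2
x(S) = 5/(16*S) (x(S) = 5*((1/4)**2/S) = 5*(1/(16*S)) = 5/(16*S))
H(Z) = -39/Z
O = -1/19 (O = 1/(-19) = -1/19 ≈ -0.052632)
(O + H(x(5)))**2 = (-1/19 - 39/((5/16)/5))**2 = (-1/19 - 39/((5/16)*(1/5)))**2 = (-1/19 - 39/1/16)**2 = (-1/19 - 39*16)**2 = (-1/19 - 624)**2 = (-11857/19)**2 = 140588449/361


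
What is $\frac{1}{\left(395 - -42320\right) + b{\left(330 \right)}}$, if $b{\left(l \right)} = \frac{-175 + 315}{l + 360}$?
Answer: $\frac{69}{2947349} \approx 2.3411 \cdot 10^{-5}$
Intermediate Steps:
$b{\left(l \right)} = \frac{140}{360 + l}$
$\frac{1}{\left(395 - -42320\right) + b{\left(330 \right)}} = \frac{1}{\left(395 - -42320\right) + \frac{140}{360 + 330}} = \frac{1}{\left(395 + 42320\right) + \frac{140}{690}} = \frac{1}{42715 + 140 \cdot \frac{1}{690}} = \frac{1}{42715 + \frac{14}{69}} = \frac{1}{\frac{2947349}{69}} = \frac{69}{2947349}$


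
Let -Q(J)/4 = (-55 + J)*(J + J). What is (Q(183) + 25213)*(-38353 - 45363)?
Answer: 13576977164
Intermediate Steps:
Q(J) = -8*J*(-55 + J) (Q(J) = -4*(-55 + J)*(J + J) = -4*(-55 + J)*2*J = -8*J*(-55 + J))
(Q(183) + 25213)*(-38353 - 45363) = (8*183*(55 - 1*183) + 25213)*(-38353 - 45363) = (8*183*(55 - 183) + 25213)*(-83716) = (8*183*(-128) + 25213)*(-83716) = (-187392 + 25213)*(-83716) = -162179*(-83716) = 13576977164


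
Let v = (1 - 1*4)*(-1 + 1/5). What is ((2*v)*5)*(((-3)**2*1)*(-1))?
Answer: -216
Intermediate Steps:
v = 12/5 (v = (1 - 4)*(-1 + 1/5) = -3*(-4/5) = 12/5 ≈ 2.4000)
((2*v)*5)*(((-3)**2*1)*(-1)) = ((2*(12/5))*5)*(((-3)**2*1)*(-1)) = ((24/5)*5)*((9*1)*(-1)) = 24*(9*(-1)) = 24*(-9) = -216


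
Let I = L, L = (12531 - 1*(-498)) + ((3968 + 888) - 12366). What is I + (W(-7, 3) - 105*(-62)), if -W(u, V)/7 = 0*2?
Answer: 12029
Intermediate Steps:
W(u, V) = 0 (W(u, V) = -0*2 = -7*0 = 0)
L = 5519 (L = (12531 + 498) + (4856 - 12366) = 13029 - 7510 = 5519)
I = 5519
I + (W(-7, 3) - 105*(-62)) = 5519 + (0 - 105*(-62)) = 5519 + (0 + 6510) = 5519 + 6510 = 12029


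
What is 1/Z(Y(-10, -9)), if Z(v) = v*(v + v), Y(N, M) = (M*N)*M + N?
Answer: 1/1344800 ≈ 7.4360e-7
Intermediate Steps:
Y(N, M) = N + N*M² (Y(N, M) = N*M² + N = N + N*M²)
Z(v) = 2*v² (Z(v) = v*(2*v) = 2*v²)
1/Z(Y(-10, -9)) = 1/(2*(-10*(1 + (-9)²))²) = 1/(2*(-10*(1 + 81))²) = 1/(2*(-10*82)²) = 1/(2*(-820)²) = 1/(2*672400) = 1/1344800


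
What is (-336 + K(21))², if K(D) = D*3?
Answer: 74529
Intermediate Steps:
K(D) = 3*D
(-336 + K(21))² = (-336 + 3*21)² = (-336 + 63)² = (-273)² = 74529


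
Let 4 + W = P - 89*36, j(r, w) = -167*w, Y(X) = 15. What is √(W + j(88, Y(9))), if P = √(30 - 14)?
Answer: I*√5709 ≈ 75.558*I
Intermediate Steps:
P = 4 (P = √16 = 4)
W = -3204 (W = -4 + (4 - 89*36) = -4 + (4 - 3204) = -4 - 3200 = -3204)
√(W + j(88, Y(9))) = √(-3204 - 167*15) = √(-3204 - 2505) = √(-5709) = I*√5709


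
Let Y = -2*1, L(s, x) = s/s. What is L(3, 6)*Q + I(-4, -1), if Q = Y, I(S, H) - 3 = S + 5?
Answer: 2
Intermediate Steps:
L(s, x) = 1
Y = -2
I(S, H) = 8 + S (I(S, H) = 3 + (S + 5) = 3 + (5 + S) = 8 + S)
Q = -2
L(3, 6)*Q + I(-4, -1) = 1*(-2) + (8 - 4) = -2 + 4 = 2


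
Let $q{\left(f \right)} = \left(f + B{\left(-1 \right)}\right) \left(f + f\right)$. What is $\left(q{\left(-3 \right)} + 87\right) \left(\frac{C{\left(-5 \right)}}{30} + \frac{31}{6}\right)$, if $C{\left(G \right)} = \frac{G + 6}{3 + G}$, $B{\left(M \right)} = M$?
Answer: $\frac{11433}{20} \approx 571.65$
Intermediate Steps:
$q{\left(f \right)} = 2 f \left(-1 + f\right)$ ($q{\left(f \right)} = \left(f - 1\right) \left(f + f\right) = \left(-1 + f\right) 2 f = 2 f \left(-1 + f\right)$)
$C{\left(G \right)} = \frac{6 + G}{3 + G}$
$\left(q{\left(-3 \right)} + 87\right) \left(\frac{C{\left(-5 \right)}}{30} + \frac{31}{6}\right) = \left(2 \left(-3\right) \left(-1 - 3\right) + 87\right) \left(\frac{\frac{1}{3 - 5} \left(6 - 5\right)}{30} + \frac{31}{6}\right) = \left(2 \left(-3\right) \left(-4\right) + 87\right) \left(\frac{1}{-2} \cdot 1 \cdot \frac{1}{30} + 31 \cdot \frac{1}{6}\right) = \left(24 + 87\right) \left(\left(- \frac{1}{2}\right) 1 \cdot \frac{1}{30} + \frac{31}{6}\right) = 111 \left(\left(- \frac{1}{2}\right) \frac{1}{30} + \frac{31}{6}\right) = 111 \left(- \frac{1}{60} + \frac{31}{6}\right) = 111 \cdot \frac{103}{20} = \frac{11433}{20}$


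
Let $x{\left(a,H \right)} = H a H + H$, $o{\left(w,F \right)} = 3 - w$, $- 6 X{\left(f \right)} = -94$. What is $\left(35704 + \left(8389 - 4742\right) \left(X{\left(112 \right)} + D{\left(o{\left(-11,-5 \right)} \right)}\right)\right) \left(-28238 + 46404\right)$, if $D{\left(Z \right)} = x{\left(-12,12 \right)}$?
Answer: $- \frac{336002605010}{3} \approx -1.12 \cdot 10^{11}$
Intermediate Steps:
$X{\left(f \right)} = \frac{47}{3}$ ($X{\left(f \right)} = \left(- \frac{1}{6}\right) \left(-94\right) = \frac{47}{3}$)
$x{\left(a,H \right)} = H + a H^{2}$ ($x{\left(a,H \right)} = a H^{2} + H = H + a H^{2}$)
$D{\left(Z \right)} = -1716$ ($D{\left(Z \right)} = 12 \left(1 + 12 \left(-12\right)\right) = 12 \left(1 - 144\right) = 12 \left(-143\right) = -1716$)
$\left(35704 + \left(8389 - 4742\right) \left(X{\left(112 \right)} + D{\left(o{\left(-11,-5 \right)} \right)}\right)\right) \left(-28238 + 46404\right) = \left(35704 + \left(8389 - 4742\right) \left(\frac{47}{3} - 1716\right)\right) \left(-28238 + 46404\right) = \left(35704 + 3647 \left(- \frac{5101}{3}\right)\right) 18166 = \left(35704 - \frac{18603347}{3}\right) 18166 = \left(- \frac{18496235}{3}\right) 18166 = - \frac{336002605010}{3}$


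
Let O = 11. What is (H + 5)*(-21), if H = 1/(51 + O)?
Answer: -6531/62 ≈ -105.34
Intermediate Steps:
H = 1/62 (H = 1/(51 + 11) = 1/62 ≈ 0.016129)
(H + 5)*(-21) = (1/62 + 5)*(-21) = (311/62)*(-21) = -6531/62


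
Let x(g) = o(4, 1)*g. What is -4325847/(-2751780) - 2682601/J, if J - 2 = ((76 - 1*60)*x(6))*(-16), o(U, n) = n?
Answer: 1231427271513/703538420 ≈ 1750.3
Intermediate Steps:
x(g) = g (x(g) = 1*g = g)
J = -1534 (J = 2 + ((76 - 1*60)*6)*(-16) = 2 + ((76 - 60)*6)*(-16) = 2 + (16*6)*(-16) = 2 + 96*(-16) = 2 - 1536 = -1534)
-4325847/(-2751780) - 2682601/J = -4325847/(-2751780) - 2682601/(-1534) = -4325847*(-1/2751780) - 2682601*(-1/1534) = 1441949/917260 + 2682601/1534 = 1231427271513/703538420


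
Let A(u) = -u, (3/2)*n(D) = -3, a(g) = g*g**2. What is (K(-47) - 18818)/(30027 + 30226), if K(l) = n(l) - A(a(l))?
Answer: -122643/60253 ≈ -2.0355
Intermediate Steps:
a(g) = g**3
n(D) = -2 (n(D) = (2/3)*(-3) = -2)
K(l) = -2 + l**3 (K(l) = -2 - (-1)*l**3 = -2 + l**3)
(K(-47) - 18818)/(30027 + 30226) = ((-2 + (-47)**3) - 18818)/(30027 + 30226) = ((-2 - 103823) - 18818)/60253 = (-103825 - 18818)*(1/60253) = -122643*1/60253 = -122643/60253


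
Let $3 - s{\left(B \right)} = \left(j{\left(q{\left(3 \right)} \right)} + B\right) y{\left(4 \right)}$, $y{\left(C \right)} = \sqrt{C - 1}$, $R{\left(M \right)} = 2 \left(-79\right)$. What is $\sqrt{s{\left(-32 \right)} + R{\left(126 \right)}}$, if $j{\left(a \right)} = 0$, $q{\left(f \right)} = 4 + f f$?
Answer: $\sqrt{-155 + 32 \sqrt{3}} \approx 9.9787 i$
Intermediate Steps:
$q{\left(f \right)} = 4 + f^{2}$
$R{\left(M \right)} = -158$
$y{\left(C \right)} = \sqrt{-1 + C}$
$s{\left(B \right)} = 3 - B \sqrt{3}$ ($s{\left(B \right)} = 3 - \left(0 + B\right) \sqrt{-1 + 4} = 3 - B \sqrt{3}$)
$\sqrt{s{\left(-32 \right)} + R{\left(126 \right)}} = \sqrt{\left(3 - - 32 \sqrt{3}\right) - 158} = \sqrt{\left(3 + 32 \sqrt{3}\right) - 158} = \sqrt{-155 + 32 \sqrt{3}}$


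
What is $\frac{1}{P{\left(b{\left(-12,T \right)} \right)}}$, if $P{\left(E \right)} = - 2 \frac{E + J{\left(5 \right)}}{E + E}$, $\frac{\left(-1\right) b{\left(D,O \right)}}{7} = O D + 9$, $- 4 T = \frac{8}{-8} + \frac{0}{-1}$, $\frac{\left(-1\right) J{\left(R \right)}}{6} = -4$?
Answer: $- \frac{7}{3} \approx -2.3333$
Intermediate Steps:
$J{\left(R \right)} = 24$ ($J{\left(R \right)} = \left(-6\right) \left(-4\right) = 24$)
$T = \frac{1}{4}$ ($T = - \frac{\frac{8}{-8} + \frac{0}{-1}}{4} = - \frac{8 \left(- \frac{1}{8}\right) + 0 \left(-1\right)}{4} = - \frac{-1 + 0}{4} = \left(- \frac{1}{4}\right) \left(-1\right) = \frac{1}{4} \approx 0.25$)
$b{\left(D,O \right)} = -63 - 7 D O$ ($b{\left(D,O \right)} = - 7 \left(O D + 9\right) = - 7 \left(D O + 9\right) = - 7 \left(9 + D O\right) = -63 - 7 D O$)
$P{\left(E \right)} = - \frac{24 + E}{E}$ ($P{\left(E \right)} = - 2 \frac{E + 24}{E + E} = - 2 \frac{24 + E}{2 E} = - \frac{24 + E}{E}$)
$\frac{1}{P{\left(b{\left(-12,T \right)} \right)}} = \frac{1}{\frac{1}{-63 - \left(-84\right) \frac{1}{4}} \left(-24 - \left(-63 - \left(-84\right) \frac{1}{4}\right)\right)} = \frac{1}{\frac{1}{-63 + 21} \left(-24 - \left(-63 + 21\right)\right)} = \frac{1}{\frac{1}{-42} \left(-24 - -42\right)} = \frac{1}{\left(- \frac{1}{42}\right) \left(-24 + 42\right)} = \frac{1}{\left(- \frac{1}{42}\right) 18} = \frac{1}{- \frac{3}{7}} = - \frac{7}{3}$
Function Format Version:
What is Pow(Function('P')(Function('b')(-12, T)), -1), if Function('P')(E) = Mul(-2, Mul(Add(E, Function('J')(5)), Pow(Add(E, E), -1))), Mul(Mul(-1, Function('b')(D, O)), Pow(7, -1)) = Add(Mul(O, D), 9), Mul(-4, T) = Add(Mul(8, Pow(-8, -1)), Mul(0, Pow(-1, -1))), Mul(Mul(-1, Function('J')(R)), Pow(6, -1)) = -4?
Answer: Rational(-7, 3) ≈ -2.3333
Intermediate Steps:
Function('J')(R) = 24 (Function('J')(R) = Mul(-6, -4) = 24)
T = Rational(1, 4) (T = Mul(Rational(-1, 4), Add(Mul(8, Pow(-8, -1)), Mul(0, Pow(-1, -1)))) = Mul(Rational(-1, 4), Add(Mul(8, Rational(-1, 8)), Mul(0, -1))) = Mul(Rational(-1, 4), Add(-1, 0)) = Mul(Rational(-1, 4), -1) = Rational(1, 4) ≈ 0.25000)
Function('b')(D, O) = Add(-63, Mul(-7, D, O)) (Function('b')(D, O) = Mul(-7, Add(Mul(O, D), 9)) = Mul(-7, Add(Mul(D, O), 9)) = Mul(-7, Add(9, Mul(D, O))) = Add(-63, Mul(-7, D, O)))
Function('P')(E) = Mul(-1, Pow(E, -1), Add(24, E)) (Function('P')(E) = Mul(-2, Mul(Add(E, 24), Pow(Add(E, E), -1))) = Mul(-2, Mul(Add(24, E), Pow(Mul(2, E), -1))) = Mul(-2, Mul(Add(24, E), Mul(Rational(1, 2), Pow(E, -1)))) = Mul(-2, Mul(Rational(1, 2), Pow(E, -1), Add(24, E))) = Mul(-1, Pow(E, -1), Add(24, E)))
Pow(Function('P')(Function('b')(-12, T)), -1) = Pow(Mul(Pow(Add(-63, Mul(-7, -12, Rational(1, 4))), -1), Add(-24, Mul(-1, Add(-63, Mul(-7, -12, Rational(1, 4)))))), -1) = Pow(Mul(Pow(Add(-63, 21), -1), Add(-24, Mul(-1, Add(-63, 21)))), -1) = Pow(Mul(Pow(-42, -1), Add(-24, Mul(-1, -42))), -1) = Pow(Mul(Rational(-1, 42), Add(-24, 42)), -1) = Pow(Mul(Rational(-1, 42), 18), -1) = Pow(Rational(-3, 7), -1) = Rational(-7, 3)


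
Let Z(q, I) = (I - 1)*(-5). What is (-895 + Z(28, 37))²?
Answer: 1155625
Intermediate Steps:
Z(q, I) = 5 - 5*I (Z(q, I) = (-1 + I)*(-5) = 5 - 5*I)
(-895 + Z(28, 37))² = (-895 + (5 - 5*37))² = (-895 + (5 - 185))² = (-895 - 180)² = (-1075)² = 1155625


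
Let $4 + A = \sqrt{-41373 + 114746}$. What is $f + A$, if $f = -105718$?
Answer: $-105722 + \sqrt{73373} \approx -1.0545 \cdot 10^{5}$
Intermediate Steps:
$A = -4 + \sqrt{73373}$ ($A = -4 + \sqrt{-41373 + 114746} = -4 + \sqrt{73373} \approx 266.87$)
$f + A = -105718 - \left(4 - \sqrt{73373}\right) = -105722 + \sqrt{73373}$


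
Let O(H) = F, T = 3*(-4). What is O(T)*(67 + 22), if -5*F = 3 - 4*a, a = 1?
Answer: 89/5 ≈ 17.800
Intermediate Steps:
T = -12
F = 1/5 (F = -(3 - 4*1)/5 = -(3 - 4)/5 = -1/5*(-1) = 1/5 ≈ 0.20000)
O(H) = 1/5
O(T)*(67 + 22) = (67 + 22)/5 = (1/5)*89 = 89/5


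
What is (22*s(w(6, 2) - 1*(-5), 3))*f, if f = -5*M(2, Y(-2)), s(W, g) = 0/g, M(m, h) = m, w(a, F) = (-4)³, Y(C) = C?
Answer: 0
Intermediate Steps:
w(a, F) = -64
s(W, g) = 0
f = -10 (f = -5*2 = -10)
(22*s(w(6, 2) - 1*(-5), 3))*f = (22*0)*(-10) = 0*(-10) = 0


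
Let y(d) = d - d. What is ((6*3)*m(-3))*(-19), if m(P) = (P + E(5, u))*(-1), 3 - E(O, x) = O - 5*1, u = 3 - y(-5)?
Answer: 0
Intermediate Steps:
y(d) = 0
u = 3 (u = 3 - 1*0 = 3 + 0 = 3)
E(O, x) = 8 - O (E(O, x) = 3 - (O - 5*1) = 3 - (O - 5) = 3 - (-5 + O) = 3 + (5 - O) = 8 - O)
m(P) = -3 - P (m(P) = (P + (8 - 1*5))*(-1) = (P + (8 - 5))*(-1) = (P + 3)*(-1) = (3 + P)*(-1) = -3 - P)
((6*3)*m(-3))*(-19) = ((6*3)*(-3 - 1*(-3)))*(-19) = (18*(-3 + 3))*(-19) = (18*0)*(-19) = 0*(-19) = 0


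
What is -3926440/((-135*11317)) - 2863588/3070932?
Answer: 128047580227/78195909249 ≈ 1.6375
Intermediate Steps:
-3926440/((-135*11317)) - 2863588/3070932 = -3926440/(-1527795) - 2863588*1/3070932 = -3926440*(-1/1527795) - 715897/767733 = 785288/305559 - 715897/767733 = 128047580227/78195909249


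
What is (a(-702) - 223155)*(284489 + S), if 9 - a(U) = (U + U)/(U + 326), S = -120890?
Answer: -3431664893925/94 ≈ -3.6507e+10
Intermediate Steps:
a(U) = 9 - 2*U/(326 + U) (a(U) = 9 - (U + U)/(U + 326) = 9 - 2*U/(326 + U))
(a(-702) - 223155)*(284489 + S) = ((2934 + 7*(-702))/(326 - 702) - 223155)*(284489 - 120890) = ((2934 - 4914)/(-376) - 223155)*163599 = (-1/376*(-1980) - 223155)*163599 = (495/94 - 223155)*163599 = -20976075/94*163599 = -3431664893925/94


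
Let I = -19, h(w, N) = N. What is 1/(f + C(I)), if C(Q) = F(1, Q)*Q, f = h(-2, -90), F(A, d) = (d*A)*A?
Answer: 1/271 ≈ 0.0036900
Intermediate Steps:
F(A, d) = d*A² (F(A, d) = (A*d)*A = d*A²)
f = -90
C(Q) = Q² (C(Q) = (Q*1²)*Q = (Q*1)*Q = Q*Q = Q²)
1/(f + C(I)) = 1/(-90 + (-19)²) = 1/(-90 + 361) = 1/271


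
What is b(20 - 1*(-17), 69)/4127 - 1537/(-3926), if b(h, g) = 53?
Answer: 6551277/16202602 ≈ 0.40434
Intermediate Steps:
b(20 - 1*(-17), 69)/4127 - 1537/(-3926) = 53/4127 - 1537/(-3926) = 53*(1/4127) - 1537*(-1/3926) = 53/4127 + 1537/3926 = 6551277/16202602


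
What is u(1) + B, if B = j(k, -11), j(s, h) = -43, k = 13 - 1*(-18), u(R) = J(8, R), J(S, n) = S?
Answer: -35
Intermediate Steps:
u(R) = 8
k = 31 (k = 13 + 18 = 31)
B = -43
u(1) + B = 8 - 43 = -35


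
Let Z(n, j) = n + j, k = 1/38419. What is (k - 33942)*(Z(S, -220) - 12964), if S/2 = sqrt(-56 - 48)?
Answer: 166914265216/373 - 5216070788*I*sqrt(26)/38419 ≈ 4.4749e+8 - 6.9228e+5*I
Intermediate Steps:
S = 4*I*sqrt(26) (S = 2*sqrt(-56 - 48) = 2*sqrt(-104) = 2*(2*I*sqrt(26)) = 4*I*sqrt(26) ≈ 20.396*I)
k = 1/38419 ≈ 2.6029e-5
Z(n, j) = j + n
(k - 33942)*(Z(S, -220) - 12964) = (1/38419 - 33942)*((-220 + 4*I*sqrt(26)) - 12964) = -1304017697*(-13184 + 4*I*sqrt(26))/38419 = 166914265216/373 - 5216070788*I*sqrt(26)/38419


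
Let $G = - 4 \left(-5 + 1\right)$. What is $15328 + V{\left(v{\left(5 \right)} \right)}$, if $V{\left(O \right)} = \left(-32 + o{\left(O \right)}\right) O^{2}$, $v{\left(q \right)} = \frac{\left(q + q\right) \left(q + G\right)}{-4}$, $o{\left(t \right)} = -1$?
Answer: $- \frac{302513}{4} \approx -75628.0$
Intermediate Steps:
$G = 16$ ($G = \left(-4\right) \left(-4\right) = 16$)
$v{\left(q \right)} = - \frac{q \left(16 + q\right)}{2}$ ($v{\left(q \right)} = \frac{\left(q + q\right) \left(q + 16\right)}{-4} = 2 q \left(16 + q\right) \left(- \frac{1}{4}\right) = - \frac{q \left(16 + q\right)}{2}$)
$V{\left(O \right)} = - 33 O^{2}$ ($V{\left(O \right)} = \left(-32 - 1\right) O^{2} = - 33 O^{2}$)
$15328 + V{\left(v{\left(5 \right)} \right)} = 15328 - 33 \left(\left(- \frac{1}{2}\right) 5 \left(16 + 5\right)\right)^{2} = 15328 - 33 \left(\left(- \frac{1}{2}\right) 5 \cdot 21\right)^{2} = 15328 - 33 \left(- \frac{105}{2}\right)^{2} = 15328 - \frac{363825}{4} = - \frac{302513}{4}$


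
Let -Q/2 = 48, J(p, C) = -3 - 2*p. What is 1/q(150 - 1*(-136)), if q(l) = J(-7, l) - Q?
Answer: 1/107 ≈ 0.0093458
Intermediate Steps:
Q = -96 (Q = -2*48 = -96)
q(l) = 107 (q(l) = (-3 - 2*(-7)) - 1*(-96) = (-3 + 14) + 96 = 11 + 96 = 107)
1/q(150 - 1*(-136)) = 1/107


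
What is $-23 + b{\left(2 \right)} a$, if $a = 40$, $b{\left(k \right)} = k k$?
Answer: $137$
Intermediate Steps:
$b{\left(k \right)} = k^{2}$
$-23 + b{\left(2 \right)} a = -23 + 2^{2} \cdot 40 = -23 + 4 \cdot 40 = -23 + 160 = 137$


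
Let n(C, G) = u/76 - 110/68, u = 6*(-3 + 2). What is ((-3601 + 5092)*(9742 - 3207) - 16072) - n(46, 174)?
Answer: 3142019547/323 ≈ 9.7276e+6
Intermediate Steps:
u = -6 (u = 6*(-1) = -6)
n(C, G) = -548/323 (n(C, G) = -6/76 - 110/68 = -6*1/76 - 110*1/68 = -3/38 - 55/34 = -548/323)
((-3601 + 5092)*(9742 - 3207) - 16072) - n(46, 174) = ((-3601 + 5092)*(9742 - 3207) - 16072) - 1*(-548/323) = (1491*6535 - 16072) + 548/323 = (9743685 - 16072) + 548/323 = 9727613 + 548/323 = 3142019547/323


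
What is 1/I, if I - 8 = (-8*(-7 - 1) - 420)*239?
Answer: -1/85076 ≈ -1.1754e-5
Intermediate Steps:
I = -85076 (I = 8 + (-8*(-7 - 1) - 420)*239 = 8 + (-8*(-8) - 420)*239 = 8 + (64 - 420)*239 = 8 - 356*239 = 8 - 85084 = -85076)
1/I = 1/(-85076) = -1/85076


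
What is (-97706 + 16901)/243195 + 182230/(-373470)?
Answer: -496637788/605506911 ≈ -0.82020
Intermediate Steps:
(-97706 + 16901)/243195 + 182230/(-373470) = -80805*1/243195 + 182230*(-1/373470) = -5387/16213 - 18223/37347 = -496637788/605506911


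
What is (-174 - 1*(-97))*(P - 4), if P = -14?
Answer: 1386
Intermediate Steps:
(-174 - 1*(-97))*(P - 4) = (-174 - 1*(-97))*(-14 - 4) = (-174 + 97)*(-18) = -77*(-18) = 1386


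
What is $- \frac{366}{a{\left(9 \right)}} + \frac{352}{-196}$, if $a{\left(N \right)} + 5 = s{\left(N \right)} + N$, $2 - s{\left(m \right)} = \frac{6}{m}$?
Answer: $- \frac{27605}{392} \approx -70.421$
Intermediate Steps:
$s{\left(m \right)} = 2 - \frac{6}{m}$
$a{\left(N \right)} = -3 + N - \frac{6}{N}$ ($a{\left(N \right)} = -5 + \left(\left(2 - \frac{6}{N}\right) + N\right) = -5 + \left(2 + N - \frac{6}{N}\right) = -3 + N - \frac{6}{N}$)
$- \frac{366}{a{\left(9 \right)}} + \frac{352}{-196} = - \frac{366}{-3 + 9 - \frac{6}{9}} + \frac{352}{-196} = - \frac{366}{-3 + 9 - \frac{2}{3}} + 352 \left(- \frac{1}{196}\right) = - \frac{366}{-3 + 9 - \frac{2}{3}} - \frac{88}{49} = - \frac{366}{\frac{16}{3}} - \frac{88}{49} = \left(-366\right) \frac{3}{16} - \frac{88}{49} = - \frac{549}{8} - \frac{88}{49} = - \frac{27605}{392}$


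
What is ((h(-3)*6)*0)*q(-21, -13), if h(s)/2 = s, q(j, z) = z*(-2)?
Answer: 0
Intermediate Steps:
q(j, z) = -2*z
h(s) = 2*s
((h(-3)*6)*0)*q(-21, -13) = (((2*(-3))*6)*0)*(-2*(-13)) = (-6*6*0)*26 = -36*0*26 = 0*26 = 0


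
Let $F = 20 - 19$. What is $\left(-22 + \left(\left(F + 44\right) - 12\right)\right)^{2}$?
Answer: $121$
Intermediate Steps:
$F = 1$ ($F = 20 - 19 = 1$)
$\left(-22 + \left(\left(F + 44\right) - 12\right)\right)^{2} = \left(-22 + \left(\left(1 + 44\right) - 12\right)\right)^{2} = \left(-22 + \left(45 - 12\right)\right)^{2} = \left(-22 + 33\right)^{2} = 11^{2} = 121$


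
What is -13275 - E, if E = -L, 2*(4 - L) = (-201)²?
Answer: -66943/2 ≈ -33472.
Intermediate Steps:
L = -40393/2 (L = 4 - ½*(-201)² = 4 - ½*40401 = 4 - 40401/2 = -40393/2 ≈ -20197.)
E = 40393/2 (E = -1*(-40393/2) = 40393/2 ≈ 20197.)
-13275 - E = -13275 - 1*40393/2 = -13275 - 40393/2 = -66943/2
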